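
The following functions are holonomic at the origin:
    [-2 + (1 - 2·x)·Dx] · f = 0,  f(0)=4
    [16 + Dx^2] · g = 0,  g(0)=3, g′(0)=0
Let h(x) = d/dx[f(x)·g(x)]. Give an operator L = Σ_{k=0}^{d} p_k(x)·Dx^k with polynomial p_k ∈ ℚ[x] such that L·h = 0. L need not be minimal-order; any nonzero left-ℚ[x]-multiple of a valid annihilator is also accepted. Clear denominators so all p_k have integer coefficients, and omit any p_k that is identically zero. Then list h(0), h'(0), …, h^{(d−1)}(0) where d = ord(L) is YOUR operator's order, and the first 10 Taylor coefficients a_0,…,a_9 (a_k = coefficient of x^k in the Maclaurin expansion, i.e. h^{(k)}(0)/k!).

f: a_k = 4, 8, 16, 32, 64, 128, 256, 512, 1024, 2048, …
g: a_k = 3, 0, -24, 0, 32, 0, -256/15, 0, 512/105, 0, …
L₀ := L_f ⊗_s L_g (sym. prod.), ord ≤ 2.
Derive L from L₀ (diff closure).
L = (8 - 64·x + 64·x^2) + (-4 + 8·x)·Dx + (1 - 4·x + 4·x^2)·Dx^2  (order 2).
h: a_k = 24, -96, -288, -256, -640, -9728/5, -68096/15, -1073152/105, -804864/35, -48324608/945, …
ICs: h(0) = 24, h′(0) = -96.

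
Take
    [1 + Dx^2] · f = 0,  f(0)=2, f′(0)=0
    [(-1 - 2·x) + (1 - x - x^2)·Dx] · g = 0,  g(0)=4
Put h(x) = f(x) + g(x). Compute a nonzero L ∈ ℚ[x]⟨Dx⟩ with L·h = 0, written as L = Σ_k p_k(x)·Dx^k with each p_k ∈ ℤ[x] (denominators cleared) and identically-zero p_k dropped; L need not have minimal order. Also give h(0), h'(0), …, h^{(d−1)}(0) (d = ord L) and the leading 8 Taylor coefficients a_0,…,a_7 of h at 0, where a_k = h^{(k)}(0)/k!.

L = (-19 - 48·x - 31·x^2 - 24·x^3 - 5·x^4 - 2·x^5) + (5 - x - 4·x^2 - 7·x^3 - 6·x^4 - 3·x^5 - x^6)·Dx + (-19 - 48·x - 31·x^2 - 24·x^3 - 5·x^4 - 2·x^5)·Dx^2 + (5 - x - 4·x^2 - 7·x^3 - 6·x^4 - 3·x^5 - x^6)·Dx^3  (order 3).
h: a_k = 6, 4, 7, 12, 241/12, 32, 18719/360, 84, …
ICs: h(0) = 6, h′(0) = 4, h′′(0) = 14.

f: a_k = 2, 0, -1, 0, 1/12, 0, -1/360, 0, …
g: a_k = 4, 4, 8, 12, 20, 32, 52, 84, …
L₀ := lclm(L_f,L_g); ord L₀ ≤ 2+1.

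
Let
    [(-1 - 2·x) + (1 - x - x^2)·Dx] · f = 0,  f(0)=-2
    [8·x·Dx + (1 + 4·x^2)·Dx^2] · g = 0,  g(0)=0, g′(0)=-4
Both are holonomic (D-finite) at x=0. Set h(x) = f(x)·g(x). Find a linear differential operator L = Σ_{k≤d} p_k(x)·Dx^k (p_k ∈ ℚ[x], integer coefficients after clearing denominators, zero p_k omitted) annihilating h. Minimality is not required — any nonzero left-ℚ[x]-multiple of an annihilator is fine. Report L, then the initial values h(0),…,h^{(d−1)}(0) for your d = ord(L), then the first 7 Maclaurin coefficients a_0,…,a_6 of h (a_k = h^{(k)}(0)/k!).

L = (2 + 8·x + 24·x^2) + (2 - 4·x + 16·x^2 + 24·x^3)·Dx + (-1 + x - 3·x^2 + 4·x^3 + 4·x^4)·Dx^2  (order 2).
h: a_k = 0, 8, 8, 16/3, 40/3, 664/15, 288/5, …
ICs: h(0) = 0, h′(0) = 8.

f: a_k = -2, -2, -4, -6, -10, -16, -26, …
g: a_k = 0, -4, 0, 16/3, 0, -64/5, 0, …
L₀ := L_f ⊗_s L_g (sym. prod.), ord ≤ 2.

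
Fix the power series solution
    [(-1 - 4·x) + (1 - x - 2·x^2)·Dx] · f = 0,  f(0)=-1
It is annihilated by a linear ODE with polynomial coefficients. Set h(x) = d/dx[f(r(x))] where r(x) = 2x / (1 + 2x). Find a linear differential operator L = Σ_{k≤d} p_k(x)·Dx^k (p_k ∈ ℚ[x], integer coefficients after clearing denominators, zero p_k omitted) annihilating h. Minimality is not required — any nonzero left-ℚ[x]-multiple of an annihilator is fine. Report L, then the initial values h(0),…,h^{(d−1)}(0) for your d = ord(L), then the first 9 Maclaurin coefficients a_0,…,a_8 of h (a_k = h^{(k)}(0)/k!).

L = (8 + 48·x + 288·x^2 + 320·x^3) + (-1 - 14·x - 36·x^2 + 56·x^3 + 160·x^4)·Dx  (order 1).
h: a_k = -2, -16, 0, -256, 640, -4608, 17920, -90112, 387072, …
ICs: h(0) = -2.

f: a_k = -1, -1, -3, -5, -11, -21, -43, -85, -171, …
f∘r: x↦r, Dx↦Dx/r' in L_f ⇒ L₀.
Differentiate: ansatz ord ≤ ord L₀ ⇒ L.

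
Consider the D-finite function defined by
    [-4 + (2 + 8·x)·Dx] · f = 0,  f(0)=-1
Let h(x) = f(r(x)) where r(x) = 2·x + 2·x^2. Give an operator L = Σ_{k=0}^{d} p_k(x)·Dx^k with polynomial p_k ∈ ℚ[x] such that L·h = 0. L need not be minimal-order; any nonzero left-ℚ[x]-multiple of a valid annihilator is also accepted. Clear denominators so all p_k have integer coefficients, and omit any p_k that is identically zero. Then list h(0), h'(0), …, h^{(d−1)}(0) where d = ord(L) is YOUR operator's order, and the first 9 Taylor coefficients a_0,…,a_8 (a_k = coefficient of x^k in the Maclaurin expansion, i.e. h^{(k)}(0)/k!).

L = (-4 - 8·x) + (1 + 8·x + 8·x^2)·Dx  (order 1).
h: a_k = -1, -4, 4, -16, 72, -352, 1824, -9856, 54944, …
ICs: h(0) = -1.

f: a_k = -1, -2, 2, -4, 10, -28, 84, -264, 858, …
f∘r: x↦r, Dx↦Dx/r' in L_f ⇒ L₀.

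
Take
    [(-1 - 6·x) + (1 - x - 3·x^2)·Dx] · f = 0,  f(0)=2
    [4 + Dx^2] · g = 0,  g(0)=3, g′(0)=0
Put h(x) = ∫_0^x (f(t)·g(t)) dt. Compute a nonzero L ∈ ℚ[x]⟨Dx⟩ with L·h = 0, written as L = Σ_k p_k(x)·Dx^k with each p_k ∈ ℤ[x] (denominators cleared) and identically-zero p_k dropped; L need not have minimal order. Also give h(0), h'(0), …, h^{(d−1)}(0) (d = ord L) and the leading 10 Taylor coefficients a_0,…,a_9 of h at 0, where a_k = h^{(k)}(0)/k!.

L = (2 + 4·x + 12·x^2)·Dx + (2 + 12·x)·Dx^2 + (-1 + x + 3·x^2)·Dx^3  (order 3).
h: a_k = 0, 6, 3, 4, 15/2, 14, 80/3, 5542/105, 6371/60, 41116/189, …
ICs: h(0) = 0, h′(0) = 6, h′′(0) = 6.

f: a_k = 2, 2, 8, 14, 38, 80, 194, 434, 1016, 2318, …
g: a_k = 3, 0, -6, 0, 2, 0, -4/15, 0, 2/105, 0, …
L₀ := L_f ⊗_s L_g (sym. prod.), ord ≤ 2.
Integrate: L := L₀·Dx.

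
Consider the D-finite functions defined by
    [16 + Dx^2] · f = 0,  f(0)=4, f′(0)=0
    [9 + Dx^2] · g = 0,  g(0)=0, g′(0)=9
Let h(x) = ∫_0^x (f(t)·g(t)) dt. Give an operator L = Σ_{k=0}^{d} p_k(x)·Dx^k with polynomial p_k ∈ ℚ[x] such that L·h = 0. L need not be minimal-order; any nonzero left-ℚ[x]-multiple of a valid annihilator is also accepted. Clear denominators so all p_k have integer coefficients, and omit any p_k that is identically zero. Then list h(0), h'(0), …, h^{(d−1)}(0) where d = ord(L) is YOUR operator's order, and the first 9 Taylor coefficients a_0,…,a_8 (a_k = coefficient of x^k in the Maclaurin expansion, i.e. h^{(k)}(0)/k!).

L = 49·Dx + 50·Dx^3 + Dx^5  (order 5).
h: a_k = 0, 0, 18, 0, -171/2, 0, 2801/20, 0, -137257/1120, …
ICs: h(0) = 0, h′(0) = 0, h′′(0) = 36, h′′′(0) = 0, h′′′′(0) = -2052.

f: a_k = 4, 0, -32, 0, 128/3, 0, -1024/45, 0, 2048/315, …
g: a_k = 0, 9, 0, -27/2, 0, 243/40, 0, -729/560, 0, …
Product ⇒ symmetric product L₀, ord ≤ 4.
h=∫₀ˣh₀: take L = L₀·Dx.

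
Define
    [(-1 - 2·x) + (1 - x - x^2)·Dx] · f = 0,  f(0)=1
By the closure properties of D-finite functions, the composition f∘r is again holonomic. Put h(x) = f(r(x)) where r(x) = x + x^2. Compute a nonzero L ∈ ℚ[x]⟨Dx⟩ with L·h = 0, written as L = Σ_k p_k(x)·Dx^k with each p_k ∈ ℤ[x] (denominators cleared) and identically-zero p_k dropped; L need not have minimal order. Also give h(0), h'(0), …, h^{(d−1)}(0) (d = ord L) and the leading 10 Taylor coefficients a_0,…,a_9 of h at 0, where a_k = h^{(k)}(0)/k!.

L = (1 + 4·x + 6·x^2 + 4·x^3) + (-1 + x + 2·x^2 + 2·x^3 + x^4)·Dx  (order 1).
h: a_k = 1, 1, 3, 7, 16, 37, 86, 199, 461, 1068, …
ICs: h(0) = 1.

f: a_k = 1, 1, 2, 3, 5, 8, 13, 21, 34, 55, …
Substitute x→r, Dx→(1/r')Dx; clear ⇒ L₀.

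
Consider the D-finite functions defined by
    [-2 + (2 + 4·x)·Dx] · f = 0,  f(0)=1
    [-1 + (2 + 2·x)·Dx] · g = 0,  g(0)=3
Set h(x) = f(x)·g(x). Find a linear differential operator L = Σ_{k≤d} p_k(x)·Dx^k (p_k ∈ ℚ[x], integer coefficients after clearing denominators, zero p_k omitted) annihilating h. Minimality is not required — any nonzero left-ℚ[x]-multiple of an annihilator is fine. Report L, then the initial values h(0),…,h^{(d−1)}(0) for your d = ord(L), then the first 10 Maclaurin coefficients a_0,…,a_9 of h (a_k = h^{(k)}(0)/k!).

f: a_k = 1, 1, -1/2, 1/2, -5/8, 7/8, -21/16, 33/16, -429/128, 715/128, …
g: a_k = 3, 3/2, -3/8, 3/16, -15/128, 21/256, -63/1024, 99/2048, -1287/32768, 2145/65536, …
L₀ := L_f ⊗_s L_g (sym. prod.), ord ≤ 1.
L = (-3 - 4·x) + (2 + 6·x + 4·x^2)·Dx  (order 1).
h: a_k = 3, 9/2, -3/8, 9/16, -111/128, 351/256, -2271/1024, 7497/2048, -201543/32768, 687843/65536, …
ICs: h(0) = 3.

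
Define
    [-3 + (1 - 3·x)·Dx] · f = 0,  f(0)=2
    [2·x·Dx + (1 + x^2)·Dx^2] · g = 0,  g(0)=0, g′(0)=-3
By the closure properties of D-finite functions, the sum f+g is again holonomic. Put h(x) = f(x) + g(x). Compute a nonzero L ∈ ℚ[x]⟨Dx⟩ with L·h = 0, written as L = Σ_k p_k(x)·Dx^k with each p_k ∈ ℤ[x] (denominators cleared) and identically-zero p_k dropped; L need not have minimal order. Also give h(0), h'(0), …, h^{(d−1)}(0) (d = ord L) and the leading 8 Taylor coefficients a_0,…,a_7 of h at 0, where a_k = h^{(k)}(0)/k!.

f: a_k = 2, 6, 18, 54, 162, 486, 1458, 4374, …
g: a_k = 0, -3, 0, 1, 0, -3/5, 0, 3/7, …
h₀=f+g: left-lcm gives L₀, ord ≤ 3.
L = (-6 + 72·x + 18·x^2)·Dx + (28 - 6·x + 60·x^2 + 18·x^3)·Dx^2 + (-3 + 8·x + 8·x^3 + 3·x^4)·Dx^3  (order 3).
h: a_k = 2, 3, 18, 55, 162, 2427/5, 1458, 30621/7, …
ICs: h(0) = 2, h′(0) = 3, h′′(0) = 36.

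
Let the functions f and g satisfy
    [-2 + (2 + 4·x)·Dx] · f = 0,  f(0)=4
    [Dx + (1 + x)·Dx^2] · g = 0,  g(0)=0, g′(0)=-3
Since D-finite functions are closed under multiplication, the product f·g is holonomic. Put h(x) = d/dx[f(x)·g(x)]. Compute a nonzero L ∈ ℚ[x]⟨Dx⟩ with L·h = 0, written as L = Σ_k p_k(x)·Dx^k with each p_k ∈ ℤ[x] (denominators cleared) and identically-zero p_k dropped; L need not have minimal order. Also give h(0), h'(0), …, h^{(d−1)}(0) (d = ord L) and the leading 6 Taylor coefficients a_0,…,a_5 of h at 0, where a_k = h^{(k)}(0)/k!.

f: a_k = 4, 4, -2, 2, -5/2, 7/2, …
g: a_k = 0, -3, 3/2, -1, 3/4, -3/5, …
Product ⇒ symmetric product L₀, ord ≤ 2.
h₀' ⇒ L via d/dx closure of L₀.
L = (1 + 4·x + x^2) + (7 + 27·x + 30·x^2 + 8·x^3)·Dx + (2 + 11·x + 21·x^2 + 16·x^3 + 4·x^4)·Dx^2  (order 2).
h: a_k = -12, -12, 24, -40, 131/2, -1089/10, …
ICs: h(0) = -12, h′(0) = -12.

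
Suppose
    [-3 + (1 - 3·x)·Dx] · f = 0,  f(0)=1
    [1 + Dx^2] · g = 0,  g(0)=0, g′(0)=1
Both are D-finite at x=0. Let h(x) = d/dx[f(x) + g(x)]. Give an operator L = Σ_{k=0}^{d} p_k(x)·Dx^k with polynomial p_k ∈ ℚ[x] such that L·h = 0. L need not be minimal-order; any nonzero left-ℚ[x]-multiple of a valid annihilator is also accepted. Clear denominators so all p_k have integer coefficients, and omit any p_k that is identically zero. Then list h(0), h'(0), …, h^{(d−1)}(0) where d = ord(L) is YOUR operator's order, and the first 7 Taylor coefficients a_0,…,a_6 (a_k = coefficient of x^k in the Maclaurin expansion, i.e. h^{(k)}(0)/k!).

L = (654 - 36·x + 54·x^2) + (-55 + 171·x - 27·x^2 + 27·x^3)·Dx + (654 - 36·x + 54·x^2)·Dx^2 + (-55 + 171·x - 27·x^2 + 27·x^3)·Dx^3  (order 3).
h: a_k = 4, 18, 161/2, 324, 29161/24, 4374, 11022479/720, …
ICs: h(0) = 4, h′(0) = 18, h′′(0) = 161.

f: a_k = 1, 3, 9, 27, 81, 243, 729, …
g: a_k = 0, 1, 0, -1/6, 0, 1/120, 0, …
Weyl lclm of L_f,L_g ⇒ L₀ (ord ≤ 3).
Derive L from L₀ (diff closure).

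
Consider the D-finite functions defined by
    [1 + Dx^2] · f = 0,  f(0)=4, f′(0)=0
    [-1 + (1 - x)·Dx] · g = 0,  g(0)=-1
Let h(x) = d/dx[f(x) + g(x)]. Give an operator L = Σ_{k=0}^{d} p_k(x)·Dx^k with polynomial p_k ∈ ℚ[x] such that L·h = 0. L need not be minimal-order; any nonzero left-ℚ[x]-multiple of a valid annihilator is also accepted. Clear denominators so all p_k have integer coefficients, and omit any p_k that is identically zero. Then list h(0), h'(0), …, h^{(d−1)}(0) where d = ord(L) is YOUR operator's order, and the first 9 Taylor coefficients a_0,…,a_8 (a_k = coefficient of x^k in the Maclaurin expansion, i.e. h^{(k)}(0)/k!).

L = (26 - 4·x + 2·x^2) + (-7 + 9·x - 3·x^2 + x^3)·Dx + (26 - 4·x + 2·x^2)·Dx^2 + (-7 + 9·x - 3·x^2 + x^3)·Dx^3  (order 3).
h: a_k = -1, -6, -3, -10/3, -5, -181/30, -7, -10079/1260, -9, …
ICs: h(0) = -1, h′(0) = -6, h′′(0) = -6.

f: a_k = 4, 0, -2, 0, 1/6, 0, -1/180, 0, 1/10080, …
g: a_k = -1, -1, -1, -1, -1, -1, -1, -1, -1, …
L₀ := lclm(L_f,L_g); ord L₀ ≤ 2+1.
h=h₀': d/dx-closure on L₀ ⇒ L.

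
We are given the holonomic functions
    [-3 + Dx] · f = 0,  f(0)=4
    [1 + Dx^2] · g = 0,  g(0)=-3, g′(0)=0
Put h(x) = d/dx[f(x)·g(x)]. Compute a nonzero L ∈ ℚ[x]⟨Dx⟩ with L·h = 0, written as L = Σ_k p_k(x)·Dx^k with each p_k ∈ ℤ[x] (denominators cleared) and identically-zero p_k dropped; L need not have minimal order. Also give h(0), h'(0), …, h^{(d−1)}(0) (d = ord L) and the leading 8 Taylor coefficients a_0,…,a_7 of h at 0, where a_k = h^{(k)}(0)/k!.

L = 10 - 6·Dx + Dx^2  (order 2).
h: a_k = -36, -96, -108, -56, 6, 176/5, 166/5, 2108/105, …
ICs: h(0) = -36, h′(0) = -96.

f: a_k = 4, 12, 18, 18, 27/2, 81/10, 81/20, 243/140, …
g: a_k = -3, 0, 3/2, 0, -1/8, 0, 1/240, 0, …
Product ⇒ symmetric product L₀, ord ≤ 2.
h=h₀': d/dx-closure on L₀ ⇒ L.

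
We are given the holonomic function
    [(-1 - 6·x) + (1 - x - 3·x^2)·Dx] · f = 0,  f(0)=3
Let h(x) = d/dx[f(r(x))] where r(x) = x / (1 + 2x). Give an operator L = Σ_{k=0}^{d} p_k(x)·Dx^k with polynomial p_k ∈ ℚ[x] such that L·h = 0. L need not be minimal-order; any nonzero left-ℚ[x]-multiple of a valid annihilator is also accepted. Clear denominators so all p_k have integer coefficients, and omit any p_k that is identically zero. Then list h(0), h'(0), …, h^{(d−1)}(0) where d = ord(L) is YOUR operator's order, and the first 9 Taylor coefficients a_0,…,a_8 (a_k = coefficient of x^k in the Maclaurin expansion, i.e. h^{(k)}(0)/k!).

L = (4 + 6·x + 30·x^2 + 32·x^3) + (-1 - 13·x - 45·x^2 - 38·x^3 + 16·x^4)·Dx  (order 1).
h: a_k = 3, 12, -45, 204, -840, 3330, -12831, 48432, -179955, …
ICs: h(0) = 3.

f: a_k = 3, 3, 12, 21, 57, 120, 291, 651, 1524, …
Change of var in L_f (x↦r) gives L₀.
h=h₀': d/dx-closure on L₀ ⇒ L.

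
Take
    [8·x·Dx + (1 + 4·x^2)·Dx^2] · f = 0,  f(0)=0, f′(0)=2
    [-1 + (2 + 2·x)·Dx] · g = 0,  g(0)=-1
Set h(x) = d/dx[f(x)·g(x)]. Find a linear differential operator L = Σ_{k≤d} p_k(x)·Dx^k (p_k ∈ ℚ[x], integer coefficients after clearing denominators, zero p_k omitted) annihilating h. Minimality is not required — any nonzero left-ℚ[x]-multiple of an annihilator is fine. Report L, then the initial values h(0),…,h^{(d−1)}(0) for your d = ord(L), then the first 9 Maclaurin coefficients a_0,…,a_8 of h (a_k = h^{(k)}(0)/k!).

L = (29 + 160·x - 280·x^2 - 384·x^3 - 48·x^4) + (76 + 300·x - 288·x^2 - 1664·x^3 - 1344·x^4 - 192·x^5)·Dx + (12 - 40·x - 84·x^2 - 256·x^3 - 544·x^4 - 384·x^5 - 64·x^6)·Dx^2  (order 2).
h: a_k = -2, -2, 35/4, 29/6, -6389/192, -5929/320, 1022653/7680, 944407/13440, -60850925/114688, …
ICs: h(0) = -2, h′(0) = -2.

f: a_k = 0, 2, 0, -8/3, 0, 32/5, 0, -128/7, 0, …
g: a_k = -1, -1/2, 1/8, -1/16, 5/128, -7/256, 21/1024, -33/2048, 429/32768, …
h₀=f·g: eliminate ⇒ L₀, order ≤ 2·1.
h=h₀': d/dx-closure on L₀ ⇒ L.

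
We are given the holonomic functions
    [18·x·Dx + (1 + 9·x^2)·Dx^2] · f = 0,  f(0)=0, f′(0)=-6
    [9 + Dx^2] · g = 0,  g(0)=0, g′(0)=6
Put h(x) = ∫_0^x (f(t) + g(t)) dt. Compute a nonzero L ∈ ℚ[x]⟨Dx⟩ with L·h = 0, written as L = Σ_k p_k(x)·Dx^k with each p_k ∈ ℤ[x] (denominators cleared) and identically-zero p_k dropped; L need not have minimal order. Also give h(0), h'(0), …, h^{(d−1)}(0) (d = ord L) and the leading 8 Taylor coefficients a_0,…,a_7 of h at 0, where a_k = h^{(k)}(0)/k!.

L = (-1782·x + 20412·x^3 + 13122·x^5)·Dx^2 + (-9 + 567·x^2 + 6561·x^4 + 6561·x^6)·Dx^3 + (-198·x + 2268·x^3 + 1458·x^5)·Dx^4 + (-1 + 63·x^2 + 729·x^4 + 729·x^6)·Dx^5  (order 5).
h: a_k = 0, 0, 0, 0, 9/4, 0, -621/40, 0, …
ICs: h(0) = 0, h′(0) = 0, h′′(0) = 0, h′′′(0) = 0, h′′′′(0) = 54.

f: a_k = 0, -6, 0, 18, 0, -486/5, 0, 4374/7, …
g: a_k = 0, 6, 0, -9, 0, 81/20, 0, -243/280, …
Sum ⇒ L₀ = lclm(L_f,L_g) in ℚ(x)⟨Dx⟩.
h=∫h₀ ⇒ L = L₀·Dx.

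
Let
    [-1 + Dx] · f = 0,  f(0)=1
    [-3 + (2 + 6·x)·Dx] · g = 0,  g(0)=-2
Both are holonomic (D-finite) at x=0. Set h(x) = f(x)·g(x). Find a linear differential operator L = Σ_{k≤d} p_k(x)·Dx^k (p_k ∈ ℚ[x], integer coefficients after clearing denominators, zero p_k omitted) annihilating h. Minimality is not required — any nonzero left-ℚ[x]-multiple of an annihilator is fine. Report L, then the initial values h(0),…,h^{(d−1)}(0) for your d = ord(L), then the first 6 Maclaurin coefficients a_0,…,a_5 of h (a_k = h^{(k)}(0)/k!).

f: a_k = 1, 1, 1/2, 1/6, 1/24, 1/120, …
g: a_k = -2, -3, 9/4, -27/8, 405/64, -1701/128, …
Sym-product of L_f,L_g gives L₀ (≤ ord 1).
L = (-5 - 6·x) + (2 + 6·x)·Dx  (order 1).
h: a_k = -2, -5, -7/4, -71/24, 671/192, -16157/1920, …
ICs: h(0) = -2.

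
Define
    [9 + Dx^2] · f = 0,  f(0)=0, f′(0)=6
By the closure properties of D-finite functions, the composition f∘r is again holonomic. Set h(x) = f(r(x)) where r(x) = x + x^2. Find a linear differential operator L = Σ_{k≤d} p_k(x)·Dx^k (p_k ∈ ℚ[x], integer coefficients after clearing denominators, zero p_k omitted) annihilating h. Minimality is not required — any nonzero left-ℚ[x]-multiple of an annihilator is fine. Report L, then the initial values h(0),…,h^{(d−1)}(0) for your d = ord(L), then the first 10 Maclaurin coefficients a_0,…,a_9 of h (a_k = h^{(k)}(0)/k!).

L = (9 + 54·x + 108·x^2 + 72·x^3) - 2·Dx + (1 + 2·x)·Dx^2  (order 2).
h: a_k = 0, 6, 6, -9, -27, -459/20, 45/4, 11097/280, 1377/40, 4779/2240, …
ICs: h(0) = 0, h′(0) = 6.

f: a_k = 0, 6, 0, -9, 0, 81/20, 0, -243/280, 0, 243/2240, …
L₀ from L_f via x↦r, Dx↦r'^{-1}Dx.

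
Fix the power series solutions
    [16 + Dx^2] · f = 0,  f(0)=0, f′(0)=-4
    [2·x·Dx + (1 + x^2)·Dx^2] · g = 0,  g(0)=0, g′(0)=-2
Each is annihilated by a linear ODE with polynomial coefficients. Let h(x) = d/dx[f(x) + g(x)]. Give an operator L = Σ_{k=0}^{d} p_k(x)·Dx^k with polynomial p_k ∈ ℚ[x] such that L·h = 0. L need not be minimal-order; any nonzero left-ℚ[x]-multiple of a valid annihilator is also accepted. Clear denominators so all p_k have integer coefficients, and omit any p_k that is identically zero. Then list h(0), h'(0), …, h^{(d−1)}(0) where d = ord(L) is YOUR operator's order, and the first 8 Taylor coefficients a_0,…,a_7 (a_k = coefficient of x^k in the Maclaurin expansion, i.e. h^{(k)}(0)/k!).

f: a_k = 0, -4, 0, 32/3, 0, -128/15, 0, 1024/315, …
g: a_k = 0, -2, 0, 2/3, 0, -2/5, 0, 2/7, …
Weyl lclm of L_f,L_g ⇒ L₀ (ord ≤ 4).
Derive L from L₀ (diff closure).
L = (64·x + 704·x^3 + 256·x^5) + (112 + 416·x^2 + 432·x^4 + 128·x^6)·Dx + (4·x + 44·x^3 + 16·x^5)·Dx^2 + (7 + 26·x^2 + 27·x^4 + 8·x^6)·Dx^3  (order 3).
h: a_k = -6, 0, 34, 0, -134/3, 0, 1114/45, 0, …
ICs: h(0) = -6, h′(0) = 0, h′′(0) = 68.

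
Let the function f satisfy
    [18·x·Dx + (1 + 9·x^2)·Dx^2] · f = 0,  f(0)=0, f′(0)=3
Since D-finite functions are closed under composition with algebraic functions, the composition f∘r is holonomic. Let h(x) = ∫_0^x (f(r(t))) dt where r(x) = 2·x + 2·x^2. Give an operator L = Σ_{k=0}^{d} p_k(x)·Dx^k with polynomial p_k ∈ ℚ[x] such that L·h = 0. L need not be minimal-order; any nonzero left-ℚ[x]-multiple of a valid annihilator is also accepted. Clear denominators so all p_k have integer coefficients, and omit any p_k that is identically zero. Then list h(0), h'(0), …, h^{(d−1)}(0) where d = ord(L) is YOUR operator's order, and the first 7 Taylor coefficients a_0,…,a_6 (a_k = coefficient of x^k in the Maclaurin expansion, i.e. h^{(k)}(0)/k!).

L = (-2 + 72·x + 288·x^2 + 432·x^3 + 216·x^4)·Dx^2 + (1 + 2·x + 36·x^2 + 144·x^3 + 180·x^4 + 72·x^5)·Dx^3  (order 3).
h: a_k = 0, 0, 3, 2, -18, -216/5, 1116/5, …
ICs: h(0) = 0, h′(0) = 0, h′′(0) = 6.

f: a_k = 0, 3, 0, -9, 0, 243/5, 0, …
L₀ from L_f via x↦r, Dx↦r'^{-1}Dx.
h=∫₀ˣh₀: take L = L₀·Dx.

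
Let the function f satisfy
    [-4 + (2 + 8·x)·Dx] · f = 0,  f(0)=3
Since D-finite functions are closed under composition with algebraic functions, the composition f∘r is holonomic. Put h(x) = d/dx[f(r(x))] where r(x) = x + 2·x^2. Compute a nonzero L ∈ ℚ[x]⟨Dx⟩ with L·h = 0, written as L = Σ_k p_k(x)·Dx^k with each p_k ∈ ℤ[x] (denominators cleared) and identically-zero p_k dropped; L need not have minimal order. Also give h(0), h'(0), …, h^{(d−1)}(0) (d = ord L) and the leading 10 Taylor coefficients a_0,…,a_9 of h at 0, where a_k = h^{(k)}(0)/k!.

L = 2 + (-1 - 8·x - 24·x^2 - 32·x^3)·Dx  (order 1).
h: a_k = 6, 12, -36, 72, -60, -216, 1176, -2928, 2916, 9480, …
ICs: h(0) = 6.

f: a_k = 3, 6, -6, 12, -30, 84, -252, 792, -2574, 8580, …
h₀=f(r): pull back L_f along r ⇒ L₀.
Differentiate: ansatz ord ≤ ord L₀ ⇒ L.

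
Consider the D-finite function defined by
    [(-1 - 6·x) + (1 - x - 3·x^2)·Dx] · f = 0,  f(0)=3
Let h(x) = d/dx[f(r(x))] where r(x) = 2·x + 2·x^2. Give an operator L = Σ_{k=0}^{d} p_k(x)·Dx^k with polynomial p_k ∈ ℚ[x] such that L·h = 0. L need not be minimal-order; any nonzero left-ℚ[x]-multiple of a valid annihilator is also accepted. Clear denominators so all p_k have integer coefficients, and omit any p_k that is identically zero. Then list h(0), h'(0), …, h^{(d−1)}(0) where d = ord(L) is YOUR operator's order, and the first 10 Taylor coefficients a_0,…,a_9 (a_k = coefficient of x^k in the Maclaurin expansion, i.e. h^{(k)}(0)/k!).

f: a_k = 3, 3, 12, 21, 57, 120, 291, 651, 1524, 3477, …
Change of var in L_f (x↦r) gives L₀.
h₀' ⇒ L via d/dx closure of L₀.
L = (18 + 156·x + 804·x^2 + 2736·x^3 + 4968·x^4 + 4320·x^5 + 1440·x^6) + (-1 - 12·x + 6·x^2 + 268·x^3 + 900·x^4 + 1368·x^5 + 1008·x^6 + 288·x^7)·Dx  (order 1).
h: a_k = 6, 108, 792, 5856, 39960, 260784, 1659840, 10336896, 63386496, 383879040, …
ICs: h(0) = 6.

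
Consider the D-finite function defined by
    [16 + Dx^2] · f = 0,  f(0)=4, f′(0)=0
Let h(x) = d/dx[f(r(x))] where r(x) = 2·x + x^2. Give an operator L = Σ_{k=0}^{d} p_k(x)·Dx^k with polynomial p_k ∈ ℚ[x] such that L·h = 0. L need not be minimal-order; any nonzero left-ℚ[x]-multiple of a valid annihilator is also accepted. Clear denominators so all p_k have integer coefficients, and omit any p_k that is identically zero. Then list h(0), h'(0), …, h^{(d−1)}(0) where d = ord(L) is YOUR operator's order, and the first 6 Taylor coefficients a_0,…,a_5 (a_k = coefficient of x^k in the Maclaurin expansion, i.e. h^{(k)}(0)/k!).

L = (67 + 256·x + 384·x^2 + 256·x^3 + 64·x^4) + (-3 - 3·x)·Dx + (1 + 2·x + x^2)·Dx^2  (order 2).
h: a_k = 0, -256, -384, 7808/3, 20480/3, -38912/15, …
ICs: h(0) = 0, h′(0) = -256.

f: a_k = 4, 0, -32, 0, 128/3, 0, …
Change of var in L_f (x↦r) gives L₀.
Differentiate: ansatz ord ≤ ord L₀ ⇒ L.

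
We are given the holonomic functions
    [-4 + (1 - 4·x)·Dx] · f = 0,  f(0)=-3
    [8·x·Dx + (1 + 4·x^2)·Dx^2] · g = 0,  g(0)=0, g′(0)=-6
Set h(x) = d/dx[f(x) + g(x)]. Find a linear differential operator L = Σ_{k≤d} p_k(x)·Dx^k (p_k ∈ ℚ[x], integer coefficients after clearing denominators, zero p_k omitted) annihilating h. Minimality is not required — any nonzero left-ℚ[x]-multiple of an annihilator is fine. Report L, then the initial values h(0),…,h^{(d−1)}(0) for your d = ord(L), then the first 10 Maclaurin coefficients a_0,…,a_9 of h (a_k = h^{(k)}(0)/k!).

f: a_k = -3, -12, -48, -192, -768, -3072, -12288, -49152, -196608, -786432, …
g: a_k = 0, -6, 0, 8, 0, -96/5, 0, 384/7, 0, -512/3, …
Weyl lclm of L_f,L_g ⇒ L₀ (ord ≤ 3).
h₀' ⇒ L via d/dx closure of L₀.
L = (-8 + 128·x + 96·x^2) + (13 - 8·x + 100·x^2 + 96·x^3)·Dx + (-1 + 3·x + 12·x^3 + 16·x^4)·Dx^2  (order 2).
h: a_k = -18, -96, -552, -3072, -15456, -73728, -343680, -1572864, -7079424, -31457280, …
ICs: h(0) = -18, h′(0) = -96.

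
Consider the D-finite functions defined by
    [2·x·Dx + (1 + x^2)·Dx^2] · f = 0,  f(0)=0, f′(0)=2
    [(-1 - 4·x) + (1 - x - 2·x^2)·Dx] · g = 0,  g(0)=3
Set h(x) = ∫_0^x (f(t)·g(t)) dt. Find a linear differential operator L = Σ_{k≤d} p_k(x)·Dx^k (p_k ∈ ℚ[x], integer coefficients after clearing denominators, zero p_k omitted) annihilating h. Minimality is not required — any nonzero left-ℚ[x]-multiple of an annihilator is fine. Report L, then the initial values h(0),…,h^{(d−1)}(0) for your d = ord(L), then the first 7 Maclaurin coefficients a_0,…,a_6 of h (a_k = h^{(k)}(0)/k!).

L = (4 + 2·x + 12·x^2)·Dx + (2 + 6·x + 4·x^2 + 12·x^3)·Dx^2 + (-1 + x + x^2 + x^3 + 2·x^4)·Dx^3  (order 3).
h: a_k = 0, 0, 3, 2, 4, 28/5, 51/5, …
ICs: h(0) = 0, h′(0) = 0, h′′(0) = 6.

f: a_k = 0, 2, 0, -2/3, 0, 2/5, 0, …
g: a_k = 3, 3, 9, 15, 33, 63, 129, …
h₀=f·g: eliminate ⇒ L₀, order ≤ 2·1.
∫: right-multiply L₀ by Dx.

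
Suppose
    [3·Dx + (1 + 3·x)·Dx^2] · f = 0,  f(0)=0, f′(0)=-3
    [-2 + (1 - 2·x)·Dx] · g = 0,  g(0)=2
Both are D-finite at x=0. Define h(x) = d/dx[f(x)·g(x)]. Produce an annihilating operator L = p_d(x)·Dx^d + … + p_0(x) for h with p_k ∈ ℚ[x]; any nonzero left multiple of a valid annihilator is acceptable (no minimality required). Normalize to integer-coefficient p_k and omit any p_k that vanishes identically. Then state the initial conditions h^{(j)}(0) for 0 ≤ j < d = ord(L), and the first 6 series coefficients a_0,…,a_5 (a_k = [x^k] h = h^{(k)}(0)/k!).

L = 24 + 30·x·Dx + (-1 - x + 6·x^2)·Dx^2  (order 2).
h: a_k = -6, -6, -72, -30, -561, 558/5, …
ICs: h(0) = -6, h′(0) = -6.

f: a_k = 0, -3, 9/2, -9, 81/4, -243/5, …
g: a_k = 2, 4, 8, 16, 32, 64, …
L₀ := L_f ⊗_s L_g (sym. prod.), ord ≤ 2.
h=h₀': d/dx-closure on L₀ ⇒ L.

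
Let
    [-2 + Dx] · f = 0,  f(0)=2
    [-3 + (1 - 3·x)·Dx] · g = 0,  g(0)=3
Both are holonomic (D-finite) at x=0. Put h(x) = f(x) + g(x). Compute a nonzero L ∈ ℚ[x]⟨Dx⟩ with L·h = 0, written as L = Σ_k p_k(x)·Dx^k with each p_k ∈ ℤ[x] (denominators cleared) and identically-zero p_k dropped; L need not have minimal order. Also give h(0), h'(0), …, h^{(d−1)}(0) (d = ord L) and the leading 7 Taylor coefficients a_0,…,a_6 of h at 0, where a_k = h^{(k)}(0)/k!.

L = (24 + 36·x) + (-14 - 24·x + 36·x^2)·Dx + (1 + 3·x - 18·x^2)·Dx^2  (order 2).
h: a_k = 5, 13, 31, 251/3, 733/3, 10943/15, 98423/45, …
ICs: h(0) = 5, h′(0) = 13.

f: a_k = 2, 4, 4, 8/3, 4/3, 8/15, 8/45, …
g: a_k = 3, 9, 27, 81, 243, 729, 2187, …
h₀=f+g: left-lcm gives L₀, ord ≤ 2.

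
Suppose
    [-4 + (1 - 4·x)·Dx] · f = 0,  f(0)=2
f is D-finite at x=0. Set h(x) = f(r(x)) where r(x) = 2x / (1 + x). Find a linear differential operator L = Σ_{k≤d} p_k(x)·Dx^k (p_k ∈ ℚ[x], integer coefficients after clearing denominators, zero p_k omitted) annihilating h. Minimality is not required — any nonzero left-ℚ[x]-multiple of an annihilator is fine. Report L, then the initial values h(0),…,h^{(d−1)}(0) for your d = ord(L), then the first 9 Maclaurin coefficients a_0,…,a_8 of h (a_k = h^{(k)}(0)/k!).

L = 8 + (-1 + 6·x + 7·x^2)·Dx  (order 1).
h: a_k = 2, 16, 112, 784, 5488, 38416, 268912, 1882384, 13176688, …
ICs: h(0) = 2.

f: a_k = 2, 8, 32, 128, 512, 2048, 8192, 32768, 131072, …
L₀ from L_f via x↦r, Dx↦r'^{-1}Dx.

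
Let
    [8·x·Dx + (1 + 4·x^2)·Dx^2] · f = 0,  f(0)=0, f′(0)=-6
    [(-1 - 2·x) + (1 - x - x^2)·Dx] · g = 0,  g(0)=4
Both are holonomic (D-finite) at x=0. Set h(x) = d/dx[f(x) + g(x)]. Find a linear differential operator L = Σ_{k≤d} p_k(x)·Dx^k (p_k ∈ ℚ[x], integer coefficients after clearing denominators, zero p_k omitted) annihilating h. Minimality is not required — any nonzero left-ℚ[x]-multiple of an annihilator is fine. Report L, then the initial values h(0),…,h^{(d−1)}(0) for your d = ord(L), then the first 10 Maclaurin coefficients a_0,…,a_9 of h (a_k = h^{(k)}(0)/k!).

L = (16 - 64·x - 400·x^2 - 576·x^3 - 696·x^4 - 96·x^6) + (-13 - 24·x - 22·x^2 - 204·x^3 - 548·x^4 - 488·x^5 - 48·x^6 - 96·x^7)·Dx + (2 + 5·x + 14·x^2 - 2·x^3 + 13·x^4 - 92·x^5 - 48·x^6 - 16·x^7 - 16·x^8)·Dx^2  (order 2).
h: a_k = -2, 16, 60, 80, 64, 312, 972, 1088, 444, 3560, …
ICs: h(0) = -2, h′(0) = 16.

f: a_k = 0, -6, 0, 8, 0, -96/5, 0, 384/7, 0, -512/3, …
g: a_k = 4, 4, 8, 12, 20, 32, 52, 84, 136, 220, …
h₀=f+g: left-lcm gives L₀, ord ≤ 3.
Differentiate: ansatz ord ≤ ord L₀ ⇒ L.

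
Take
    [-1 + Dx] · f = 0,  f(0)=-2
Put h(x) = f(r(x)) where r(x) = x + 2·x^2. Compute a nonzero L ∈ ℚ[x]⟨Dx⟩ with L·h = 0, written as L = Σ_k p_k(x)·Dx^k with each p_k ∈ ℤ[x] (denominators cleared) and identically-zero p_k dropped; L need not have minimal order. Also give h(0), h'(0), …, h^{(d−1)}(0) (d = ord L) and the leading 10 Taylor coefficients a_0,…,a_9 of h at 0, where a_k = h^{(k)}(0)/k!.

f: a_k = -2, -2, -1, -1/3, -1/12, -1/60, -1/360, -1/2520, -1/20160, -1/181440, …
Change of var in L_f (x↦r) gives L₀.
L = (-1 - 4·x) + Dx  (order 1).
h: a_k = -2, -2, -5, -13/3, -73/12, -281/60, -1741/360, -1697/504, -57233/20160, -328753/181440, …
ICs: h(0) = -2.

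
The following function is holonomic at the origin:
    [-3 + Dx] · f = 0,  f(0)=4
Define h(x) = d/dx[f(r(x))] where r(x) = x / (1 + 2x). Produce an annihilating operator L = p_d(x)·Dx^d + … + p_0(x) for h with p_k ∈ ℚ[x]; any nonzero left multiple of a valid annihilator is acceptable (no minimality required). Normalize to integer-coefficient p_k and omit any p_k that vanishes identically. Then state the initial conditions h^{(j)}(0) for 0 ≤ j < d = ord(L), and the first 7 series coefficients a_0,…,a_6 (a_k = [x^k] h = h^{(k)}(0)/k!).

f: a_k = 4, 12, 18, 18, 27/2, 81/10, 81/20, …
f∘r: x↦r, Dx↦Dx/r' in L_f ⇒ L₀.
Derive L from L₀ (diff closure).
L = (-1 - 8·x) + (-1 - 4·x - 4·x^2)·Dx  (order 1).
h: a_k = 12, -12, -18, 102, -519/2, 4743/10, -12441/20, …
ICs: h(0) = 12.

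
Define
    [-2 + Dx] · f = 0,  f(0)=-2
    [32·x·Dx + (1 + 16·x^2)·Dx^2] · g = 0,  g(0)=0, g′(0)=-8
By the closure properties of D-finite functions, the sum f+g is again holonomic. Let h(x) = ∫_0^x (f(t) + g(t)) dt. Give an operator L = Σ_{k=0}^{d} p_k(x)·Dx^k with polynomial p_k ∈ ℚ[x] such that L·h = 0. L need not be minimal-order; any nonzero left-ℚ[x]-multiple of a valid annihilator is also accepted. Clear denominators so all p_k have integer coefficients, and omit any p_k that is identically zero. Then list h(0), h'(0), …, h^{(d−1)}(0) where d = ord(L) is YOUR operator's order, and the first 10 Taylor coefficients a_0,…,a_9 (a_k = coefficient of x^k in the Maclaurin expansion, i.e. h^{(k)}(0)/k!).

L = (32 - 64·x - 1536·x^2 - 1024·x^3)·Dx^2 + (-18 + 704·x^2 - 512·x^4)·Dx^3 + (1 + 16·x + 32·x^2 + 256·x^3 + 256·x^4)·Dx^4  (order 4).
h: a_k = 0, -2, -6, -4/3, 10, -4/15, -3076/45, -8/315, 184318/315, -4/2835, …
ICs: h(0) = 0, h′(0) = -2, h′′(0) = -12, h′′′(0) = -8.

f: a_k = -2, -4, -4, -8/3, -4/3, -8/15, -8/45, -16/315, -4/315, -8/2835, …
g: a_k = 0, -8, 0, 128/3, 0, -2048/5, 0, 32768/7, 0, -524288/9, …
L₀ := lclm(L_f,L_g); ord L₀ ≤ 1+2.
h=∫h₀ ⇒ L = L₀·Dx.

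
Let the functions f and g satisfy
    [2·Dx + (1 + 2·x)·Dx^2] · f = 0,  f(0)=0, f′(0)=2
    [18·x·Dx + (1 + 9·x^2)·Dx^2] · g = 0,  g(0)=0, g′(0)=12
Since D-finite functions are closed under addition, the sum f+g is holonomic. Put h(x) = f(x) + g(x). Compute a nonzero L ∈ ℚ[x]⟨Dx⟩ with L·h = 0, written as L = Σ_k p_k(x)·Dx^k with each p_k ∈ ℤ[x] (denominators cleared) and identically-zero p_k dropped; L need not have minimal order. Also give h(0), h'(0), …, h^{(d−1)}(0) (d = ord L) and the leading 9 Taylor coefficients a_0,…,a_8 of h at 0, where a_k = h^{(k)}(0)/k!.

f: a_k = 0, 2, -2, 8/3, -4, 32/5, -32/3, 128/7, -32, …
g: a_k = 0, 12, 0, -36, 0, 972/5, 0, -8748/7, 0, …
Sum ⇒ L₀ = lclm(L_f,L_g) in ℚ(x)⟨Dx⟩.
L = (-18 - 108·x + 486·x^2 + 324·x^3)·Dx + (-13 - 36·x + 135·x^2 + 972·x^3 + 648·x^4)·Dx^2 + (-1 + 7·x + 18·x^2 + 81·x^3 + 243·x^4 + 162·x^5)·Dx^3  (order 3).
h: a_k = 0, 14, -2, -100/3, -4, 1004/5, -32/3, -8620/7, -32, …
ICs: h(0) = 0, h′(0) = 14, h′′(0) = -4.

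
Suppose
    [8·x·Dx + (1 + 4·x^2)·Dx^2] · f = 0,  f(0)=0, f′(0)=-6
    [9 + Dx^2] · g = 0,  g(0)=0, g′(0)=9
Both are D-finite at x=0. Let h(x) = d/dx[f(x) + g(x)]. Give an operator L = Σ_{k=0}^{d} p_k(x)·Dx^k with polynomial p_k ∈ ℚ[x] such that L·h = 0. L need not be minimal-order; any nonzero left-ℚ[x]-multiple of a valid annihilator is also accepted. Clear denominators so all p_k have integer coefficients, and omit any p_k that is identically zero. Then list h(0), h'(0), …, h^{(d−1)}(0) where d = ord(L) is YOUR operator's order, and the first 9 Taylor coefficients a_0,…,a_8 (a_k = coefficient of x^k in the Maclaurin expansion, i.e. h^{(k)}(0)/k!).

f: a_k = 0, -6, 0, 8, 0, -96/5, 0, 384/7, 0, …
g: a_k = 0, 9, 0, -27/2, 0, 243/40, 0, -729/560, 0, …
f+g: L₀ = lclm(L_f,L_g), ord ≤ 2+2.
h=h₀': d/dx-closure on L₀ ⇒ L.
L = (-2808·x + 19008·x^3 + 10368·x^5) + (9 + 1548·x^2 + 7344·x^4 + 5184·x^6)·Dx + (-312·x + 2112·x^3 + 1152·x^5)·Dx^2 + (1 + 172·x^2 + 816·x^4 + 576·x^6)·Dx^3  (order 3).
h: a_k = 3, 0, -33/2, 0, -525/8, 0, 29991/80, 0, -6874719/4480, …
ICs: h(0) = 3, h′(0) = 0, h′′(0) = -33.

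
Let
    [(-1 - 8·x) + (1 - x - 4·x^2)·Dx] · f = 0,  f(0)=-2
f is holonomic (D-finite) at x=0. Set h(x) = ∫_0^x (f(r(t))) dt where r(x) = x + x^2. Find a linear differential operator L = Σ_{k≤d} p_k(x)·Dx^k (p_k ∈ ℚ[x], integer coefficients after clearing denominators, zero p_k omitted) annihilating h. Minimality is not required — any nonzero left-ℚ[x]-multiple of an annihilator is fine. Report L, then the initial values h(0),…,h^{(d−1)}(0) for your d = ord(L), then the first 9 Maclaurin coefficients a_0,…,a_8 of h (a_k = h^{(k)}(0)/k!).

f: a_k = -2, -2, -10, -18, -58, -130, -362, -882, -2330, …
L₀ from L_f via x↦r, Dx↦r'^{-1}Dx.
h=∫h₀ ⇒ L = L₀·Dx.
L = (1 + 10·x + 24·x^2 + 16·x^3)·Dx + (-1 + x + 5·x^2 + 8·x^3 + 4·x^4)·Dx^2  (order 2).
h: a_k = 0, -2, -1, -4, -19/2, -122/5, -208/3, -1378/7, -2293/4, …
ICs: h(0) = 0, h′(0) = -2.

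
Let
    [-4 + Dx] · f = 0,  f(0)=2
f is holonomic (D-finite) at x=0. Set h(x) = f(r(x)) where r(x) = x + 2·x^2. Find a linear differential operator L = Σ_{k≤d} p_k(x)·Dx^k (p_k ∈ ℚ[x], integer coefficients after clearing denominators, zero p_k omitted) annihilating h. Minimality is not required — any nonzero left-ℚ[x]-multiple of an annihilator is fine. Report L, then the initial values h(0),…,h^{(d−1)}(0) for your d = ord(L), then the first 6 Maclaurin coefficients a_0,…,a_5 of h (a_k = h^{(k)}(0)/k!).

L = (-4 - 16·x) + Dx  (order 1).
h: a_k = 2, 8, 32, 256/3, 640/3, 6656/15, …
ICs: h(0) = 2.

f: a_k = 2, 8, 16, 64/3, 64/3, 256/15, …
L₀ from L_f via x↦r, Dx↦r'^{-1}Dx.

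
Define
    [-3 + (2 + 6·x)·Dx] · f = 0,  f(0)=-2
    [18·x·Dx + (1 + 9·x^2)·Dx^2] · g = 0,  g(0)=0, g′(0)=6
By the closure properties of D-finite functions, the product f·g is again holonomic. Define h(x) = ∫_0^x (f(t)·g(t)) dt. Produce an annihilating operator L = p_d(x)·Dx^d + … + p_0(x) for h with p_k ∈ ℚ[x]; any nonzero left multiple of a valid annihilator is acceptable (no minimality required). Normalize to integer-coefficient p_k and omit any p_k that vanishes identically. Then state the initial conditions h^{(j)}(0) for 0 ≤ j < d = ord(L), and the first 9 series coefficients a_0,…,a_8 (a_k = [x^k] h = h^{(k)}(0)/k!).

L = (27 - 108·x - 81·x^2)·Dx + (-12 + 36·x + 324·x^2 + 324·x^3)·Dx^2 + (4 + 24·x + 72·x^2 + 216·x^3 + 324·x^4)·Dx^3  (order 3).
h: a_k = 0, 0, -6, -6, 99/8, 27/4, -10503/320, -99387/2240, 13743837/71680, …
ICs: h(0) = 0, h′(0) = 0, h′′(0) = -12.

f: a_k = -2, -3, 9/4, -27/8, 405/64, -1701/128, 15309/512, -72171/1024, 2814669/16384, …
g: a_k = 0, 6, 0, -18, 0, 486/5, 0, -4374/7, 0, …
Sym-product of L_f,L_g gives L₀ (≤ ord 2).
h=∫h₀ ⇒ L = L₀·Dx.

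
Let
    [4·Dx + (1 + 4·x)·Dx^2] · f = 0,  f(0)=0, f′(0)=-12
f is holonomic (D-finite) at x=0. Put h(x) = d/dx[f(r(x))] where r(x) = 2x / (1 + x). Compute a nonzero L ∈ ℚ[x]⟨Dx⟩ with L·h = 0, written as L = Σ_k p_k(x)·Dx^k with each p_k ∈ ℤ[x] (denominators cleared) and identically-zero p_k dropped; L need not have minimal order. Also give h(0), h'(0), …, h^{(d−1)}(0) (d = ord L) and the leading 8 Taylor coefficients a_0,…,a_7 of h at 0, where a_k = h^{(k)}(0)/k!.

f: a_k = 0, -12, 24, -64, 192, -3072/5, 2048, -49152/7, …
f∘r: x↦r, Dx↦Dx/r' in L_f ⇒ L₀.
h₀' ⇒ L via d/dx closure of L₀.
L = (10 + 18·x) + (1 + 10·x + 9·x^2)·Dx  (order 1).
h: a_k = -24, 240, -2184, 19680, -177144, 1594320, -14348904, 129140160, …
ICs: h(0) = -24.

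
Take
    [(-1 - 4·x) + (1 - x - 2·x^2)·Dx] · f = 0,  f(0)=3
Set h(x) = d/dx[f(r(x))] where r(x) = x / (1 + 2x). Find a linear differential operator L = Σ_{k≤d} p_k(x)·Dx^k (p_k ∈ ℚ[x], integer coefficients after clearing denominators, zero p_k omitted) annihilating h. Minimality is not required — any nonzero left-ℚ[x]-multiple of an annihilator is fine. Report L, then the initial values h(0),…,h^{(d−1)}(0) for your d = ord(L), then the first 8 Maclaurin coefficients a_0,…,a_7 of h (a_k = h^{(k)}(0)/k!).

L = 2 + (-1 - 11·x - 36·x^2 - 36·x^3)·Dx  (order 1).
h: a_k = 3, 6, -27, 108, -405, 1458, -5103, 17496, …
ICs: h(0) = 3.

f: a_k = 3, 3, 9, 15, 33, 63, 129, 255, …
Substitute x→r, Dx→(1/r')Dx; clear ⇒ L₀.
Differentiate: ansatz ord ≤ ord L₀ ⇒ L.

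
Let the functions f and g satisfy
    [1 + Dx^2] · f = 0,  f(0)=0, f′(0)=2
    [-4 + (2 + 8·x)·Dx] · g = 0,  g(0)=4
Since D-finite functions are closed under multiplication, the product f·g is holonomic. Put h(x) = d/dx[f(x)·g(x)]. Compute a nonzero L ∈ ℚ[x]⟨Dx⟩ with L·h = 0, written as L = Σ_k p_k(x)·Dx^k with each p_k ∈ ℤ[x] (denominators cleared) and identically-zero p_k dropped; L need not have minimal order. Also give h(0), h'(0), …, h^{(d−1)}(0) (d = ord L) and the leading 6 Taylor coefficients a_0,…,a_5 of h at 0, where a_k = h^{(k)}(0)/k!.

L = (-7 + 336·x + 736·x^2 + 256·x^3 + 256·x^4) + (44 + 144·x - 192·x^2 - 256·x^3)·Dx + (13 + 112·x + 288·x^2 + 256·x^3 + 256·x^4)·Dx^2  (order 2).
h: a_k = 8, 32, -52, 352/3, -1159/3, 6564/5, …
ICs: h(0) = 8, h′(0) = 32.

f: a_k = 0, 2, 0, -1/3, 0, 1/60, …
g: a_k = 4, 8, -8, 16, -40, 112, …
L₀ := L_f ⊗_s L_g (sym. prod.), ord ≤ 2.
Differentiate: ansatz ord ≤ ord L₀ ⇒ L.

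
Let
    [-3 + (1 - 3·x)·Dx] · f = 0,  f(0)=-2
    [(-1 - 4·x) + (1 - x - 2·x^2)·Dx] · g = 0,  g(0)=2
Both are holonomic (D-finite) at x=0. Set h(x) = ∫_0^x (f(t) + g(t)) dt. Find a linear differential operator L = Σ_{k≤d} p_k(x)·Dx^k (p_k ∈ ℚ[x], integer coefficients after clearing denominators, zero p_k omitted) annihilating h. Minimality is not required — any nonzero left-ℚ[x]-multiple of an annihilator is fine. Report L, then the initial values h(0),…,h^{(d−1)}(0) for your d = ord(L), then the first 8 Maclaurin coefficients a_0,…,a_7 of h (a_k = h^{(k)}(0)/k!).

f: a_k = -2, -6, -18, -54, -162, -486, -1458, -4374, …
g: a_k = 2, 2, 6, 10, 22, 42, 86, 170, …
Sum ⇒ L₀ = lclm(L_f,L_g) in ℚ(x)⟨Dx⟩.
h=∫₀ˣh₀: take L = L₀·Dx.
L = (-36·x + 36·x^2 - 36·x^3)·Dx + (6 - 6·x - 30·x^2 + 54·x^3 - 72·x^4)·Dx^2 + (-1 + 6·x - 12·x^2 + 8·x^3 + 9·x^4 - 18·x^5)·Dx^3  (order 3).
h: a_k = 0, 0, -2, -4, -11, -28, -74, -196, …
ICs: h(0) = 0, h′(0) = 0, h′′(0) = -4.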